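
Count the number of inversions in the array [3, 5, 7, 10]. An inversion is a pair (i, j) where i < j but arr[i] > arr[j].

Finding inversions in [3, 5, 7, 10]:


Total inversions: 0

The array has 0 inversions. It is already sorted.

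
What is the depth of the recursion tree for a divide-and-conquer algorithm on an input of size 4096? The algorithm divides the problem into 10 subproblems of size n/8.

For divide and conquer with division factor 8:

Problem sizes at each level:
Level 0: 4096
Level 1: 512
Level 2: 64
Level 3: 8
Level 4: 1

The root is level 0 and the size-1 base case is level 4 (the tree spans levels 0 through 4, i.e. 5 levels counting the root), so the depth is the number of divisions: log_8(4096) = 4

The recursion tree depth is log_8(4096) = 4. At each level, the problem size is divided by 8, so it takes 4 divisions to reduce to a base case of size 1. The algorithm makes 10 recursive calls at each level.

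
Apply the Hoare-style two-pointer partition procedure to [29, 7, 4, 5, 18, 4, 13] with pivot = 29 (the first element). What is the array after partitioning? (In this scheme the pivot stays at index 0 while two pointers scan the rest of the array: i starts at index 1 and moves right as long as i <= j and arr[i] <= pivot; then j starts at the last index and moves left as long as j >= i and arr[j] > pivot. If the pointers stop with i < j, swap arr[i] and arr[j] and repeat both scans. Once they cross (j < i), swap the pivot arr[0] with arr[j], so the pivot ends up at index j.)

Hoare-style two-pointer partition with pivot = 29:

Initial array: [29, 7, 4, 5, 18, 4, 13]

Pointers start at i = 1, j = 6.
i ends at 7, j ends at 6: the pointers have crossed (j < i), so scanning stops.

Swap pivot arr[0] with arr[6] to place pivot at position 6: [13, 7, 4, 5, 18, 4, 29]
Pivot position: 6

After partitioning with pivot 29, the array becomes [13, 7, 4, 5, 18, 4, 29]. The pivot is placed at index 6. All elements to the left of the pivot are <= 29, and all elements to the right are > 29.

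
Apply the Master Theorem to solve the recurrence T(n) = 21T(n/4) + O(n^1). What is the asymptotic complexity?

Master Theorem for T(n) = 21T(n/4) + O(n^1):

a = 21, b = 4, c = 1
log_b(a) = log_4(21) = 2.1962

Case 1: c = 1 < log_4(21) = 2.1962
T(n) = O(n^(log_4 21))

For T(n) = 21T(n/4) + O(n^1): log_4(21) = 2.1962. This is Case 1 of the Master Theorem (c < log_b(a), work dominated by leaves), giving O(n^(log_4 21)).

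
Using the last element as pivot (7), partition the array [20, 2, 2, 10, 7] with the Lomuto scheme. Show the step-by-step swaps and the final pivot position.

Lomuto partition with pivot = 7:

Initial array: [20, 2, 2, 10, 7]

arr[0]=20 > 7: no swap
arr[1]=2 <= 7: swap with position 0, array becomes [2, 20, 2, 10, 7]
arr[2]=2 <= 7: swap with position 1, array becomes [2, 2, 20, 10, 7]
arr[3]=10 > 7: no swap

Place pivot at position 2: [2, 2, 7, 10, 20]
Pivot position: 2

After partitioning with pivot 7, the array becomes [2, 2, 7, 10, 20]. The pivot is placed at index 2. All elements to the left of the pivot are <= 7, and all elements to the right are > 7.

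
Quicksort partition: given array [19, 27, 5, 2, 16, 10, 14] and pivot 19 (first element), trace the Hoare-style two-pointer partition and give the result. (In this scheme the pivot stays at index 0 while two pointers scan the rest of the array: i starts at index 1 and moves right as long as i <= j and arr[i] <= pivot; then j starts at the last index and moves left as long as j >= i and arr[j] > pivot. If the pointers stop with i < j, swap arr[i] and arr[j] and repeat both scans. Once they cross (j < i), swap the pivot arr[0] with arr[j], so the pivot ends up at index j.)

Hoare-style two-pointer partition with pivot = 19:

Initial array: [19, 27, 5, 2, 16, 10, 14]

Pointers start at i = 1, j = 6.
i stops at index 1 (arr[1]=27 > 19), j stops at index 6 (arr[6]=14 <= 19): swap arr[1] and arr[6], array becomes [19, 14, 5, 2, 16, 10, 27]
i ends at 6, j ends at 5: the pointers have crossed (j < i), so scanning stops.

Swap pivot arr[0] with arr[5] to place pivot at position 5: [10, 14, 5, 2, 16, 19, 27]
Pivot position: 5

After partitioning with pivot 19, the array becomes [10, 14, 5, 2, 16, 19, 27]. The pivot is placed at index 5. All elements to the left of the pivot are <= 19, and all elements to the right are > 19.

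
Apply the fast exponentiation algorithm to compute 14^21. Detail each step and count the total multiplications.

Computing 14^21 by squaring (build up from 14^1; each line after the first costs one multiplication):

14^1 = 14
14^2 = (14^1)^2 = 14^2 = 196
14^4 = (14^2)^2 = 196^2 = 38416
14^5 = 14 * 14^4 = 14 * 38416 = 537824
14^10 = (14^5)^2 = 537824^2 = 289254654976
14^20 = (14^10)^2 = 289254654976^2 = 83668255425284801560576
14^21 = 14 * 14^20 = 14 * 83668255425284801560576 = 1171355575953987221848064

Result: 1171355575953987221848064
Multiplications needed: 6 (6 lines after 14^1)

14^21 = 1171355575953987221848064. Using exponentiation by squaring, this requires 6 multiplications. The key idea: if the exponent is even, square the half-power; if odd, multiply by the base once.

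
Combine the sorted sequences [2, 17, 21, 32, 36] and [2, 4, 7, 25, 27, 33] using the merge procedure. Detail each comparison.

Merging process:

Compare 2 vs 2: take 2 from left. Merged: [2]
Compare 17 vs 2: take 2 from right. Merged: [2, 2]
Compare 17 vs 4: take 4 from right. Merged: [2, 2, 4]
Compare 17 vs 7: take 7 from right. Merged: [2, 2, 4, 7]
Compare 17 vs 25: take 17 from left. Merged: [2, 2, 4, 7, 17]
Compare 21 vs 25: take 21 from left. Merged: [2, 2, 4, 7, 17, 21]
Compare 32 vs 25: take 25 from right. Merged: [2, 2, 4, 7, 17, 21, 25]
Compare 32 vs 27: take 27 from right. Merged: [2, 2, 4, 7, 17, 21, 25, 27]
Compare 32 vs 33: take 32 from left. Merged: [2, 2, 4, 7, 17, 21, 25, 27, 32]
Compare 36 vs 33: take 33 from right. Merged: [2, 2, 4, 7, 17, 21, 25, 27, 32, 33]
Append remaining from left: [36]. Merged: [2, 2, 4, 7, 17, 21, 25, 27, 32, 33, 36]

Final merged array: [2, 2, 4, 7, 17, 21, 25, 27, 32, 33, 36]
Total comparisons: 10

The merged array is [2, 2, 4, 7, 17, 21, 25, 27, 32, 33, 36], requiring 10 comparisons. The merge step runs in O(n) time where n is the total number of elements.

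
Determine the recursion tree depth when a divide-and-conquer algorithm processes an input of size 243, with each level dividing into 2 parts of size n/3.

For divide and conquer with division factor 3:

Problem sizes at each level:
Level 0: 243
Level 1: 81
Level 2: 27
Level 3: 9
Level 4: 3
Level 5: 1

The root is level 0 and the size-1 base case is level 5 (the tree spans levels 0 through 5, i.e. 6 levels counting the root), so the depth is the number of divisions: log_3(243) = 5

The recursion tree depth is log_3(243) = 5. At each level, the problem size is divided by 3, so it takes 5 divisions to reduce to a base case of size 1. The algorithm makes 2 recursive calls at each level.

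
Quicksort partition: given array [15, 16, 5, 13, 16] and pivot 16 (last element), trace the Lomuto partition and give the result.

Lomuto partition with pivot = 16:

Initial array: [15, 16, 5, 13, 16]

arr[0]=15 <= 16: swap with position 0, array becomes [15, 16, 5, 13, 16]
arr[1]=16 <= 16: swap with position 1, array becomes [15, 16, 5, 13, 16]
arr[2]=5 <= 16: swap with position 2, array becomes [15, 16, 5, 13, 16]
arr[3]=13 <= 16: swap with position 3, array becomes [15, 16, 5, 13, 16]

Place pivot at position 4: [15, 16, 5, 13, 16]
Pivot position: 4

After partitioning with pivot 16, the array becomes [15, 16, 5, 13, 16]. The pivot is placed at index 4. All elements to the left of the pivot are <= 16, and all elements to the right are > 16.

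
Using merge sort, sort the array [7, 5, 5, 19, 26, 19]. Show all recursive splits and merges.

Merge sort trace:

Split: [7, 5, 5, 19, 26, 19] -> [7, 5, 5] and [19, 26, 19]
  Split: [7, 5, 5] -> [7] and [5, 5]
    Split: [5, 5] -> [5] and [5]
    Merge: [5] + [5] -> [5, 5]
  Merge: [7] + [5, 5] -> [5, 5, 7]
  Split: [19, 26, 19] -> [19] and [26, 19]
    Split: [26, 19] -> [26] and [19]
    Merge: [26] + [19] -> [19, 26]
  Merge: [19] + [19, 26] -> [19, 19, 26]
Merge: [5, 5, 7] + [19, 19, 26] -> [5, 5, 7, 19, 19, 26]

Final sorted array: [5, 5, 7, 19, 19, 26]

The merge sort proceeds by recursively splitting the array and merging sorted halves.
After all merges, the sorted array is [5, 5, 7, 19, 19, 26].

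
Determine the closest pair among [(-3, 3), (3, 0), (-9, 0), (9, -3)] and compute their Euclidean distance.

Computing all pairwise distances among 4 points:

d((-3, 3), (3, 0)) = 6.7082 <-- minimum
d((-3, 3), (-9, 0)) = 6.7082 <-- minimum
d((-3, 3), (9, -3)) = 13.4164
d((3, 0), (-9, 0)) = 12.0
d((3, 0), (9, -3)) = 6.7082 <-- minimum
d((-9, 0), (9, -3)) = 18.2483

Minimum distance: 6.7082 (tie among 3 pairs: (-3, 3) and (3, 0); (-3, 3) and (-9, 0); (3, 0) and (9, -3))

The minimum Euclidean distance is 6.7082. There is a tie: 3 pairs achieve this minimum — (-3, 3) and (3, 0); (-3, 3) and (-9, 0); (3, 0) and (9, -3). Any of these is a valid closest pair. For 4 points, brute-force pairwise comparison is shown above. For large n, the divide-and-conquer algorithm (sort by x, recurse on halves, check the dividing strip) achieves O(n log n).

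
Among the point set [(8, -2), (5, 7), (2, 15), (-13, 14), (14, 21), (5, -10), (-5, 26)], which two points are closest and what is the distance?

Computing all pairwise distances among 7 points:

d((8, -2), (5, 7)) = 9.4868
d((8, -2), (2, 15)) = 18.0278
d((8, -2), (-13, 14)) = 26.4008
d((8, -2), (14, 21)) = 23.7697
d((8, -2), (5, -10)) = 8.544 <-- minimum
d((8, -2), (-5, 26)) = 30.8707
d((5, 7), (2, 15)) = 8.544 <-- minimum
d((5, 7), (-13, 14)) = 19.3132
d((5, 7), (14, 21)) = 16.6433
d((5, 7), (5, -10)) = 17.0
d((5, 7), (-5, 26)) = 21.4709
d((2, 15), (-13, 14)) = 15.0333
d((2, 15), (14, 21)) = 13.4164
d((2, 15), (5, -10)) = 25.1794
d((2, 15), (-5, 26)) = 13.0384
d((-13, 14), (14, 21)) = 27.8927
d((-13, 14), (5, -10)) = 30.0
d((-13, 14), (-5, 26)) = 14.4222
d((14, 21), (5, -10)) = 32.28
d((14, 21), (-5, 26)) = 19.6469
d((5, -10), (-5, 26)) = 37.3631

Minimum distance: 8.544 (tie among 2 pairs: (8, -2) and (5, -10); (5, 7) and (2, 15))

The minimum Euclidean distance is 8.544. There is a tie: 2 pairs achieve this minimum — (8, -2) and (5, -10); (5, 7) and (2, 15). Any of these is a valid closest pair. For 7 points, brute-force pairwise comparison is shown above. For large n, the divide-and-conquer algorithm (sort by x, recurse on halves, check the dividing strip) achieves O(n log n).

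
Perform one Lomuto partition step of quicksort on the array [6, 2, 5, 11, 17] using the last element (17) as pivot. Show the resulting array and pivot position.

Lomuto partition with pivot = 17:

Initial array: [6, 2, 5, 11, 17]

arr[0]=6 <= 17: swap with position 0, array becomes [6, 2, 5, 11, 17]
arr[1]=2 <= 17: swap with position 1, array becomes [6, 2, 5, 11, 17]
arr[2]=5 <= 17: swap with position 2, array becomes [6, 2, 5, 11, 17]
arr[3]=11 <= 17: swap with position 3, array becomes [6, 2, 5, 11, 17]

Place pivot at position 4: [6, 2, 5, 11, 17]
Pivot position: 4

After partitioning with pivot 17, the array becomes [6, 2, 5, 11, 17]. The pivot is placed at index 4. All elements to the left of the pivot are <= 17, and all elements to the right are > 17.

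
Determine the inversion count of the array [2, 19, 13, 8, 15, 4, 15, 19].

Finding inversions in [2, 19, 13, 8, 15, 4, 15, 19]:

(1, 2): arr[1]=19 > arr[2]=13
(1, 3): arr[1]=19 > arr[3]=8
(1, 4): arr[1]=19 > arr[4]=15
(1, 5): arr[1]=19 > arr[5]=4
(1, 6): arr[1]=19 > arr[6]=15
(2, 3): arr[2]=13 > arr[3]=8
(2, 5): arr[2]=13 > arr[5]=4
(3, 5): arr[3]=8 > arr[5]=4
(4, 5): arr[4]=15 > arr[5]=4

Total inversions: 9

The array has 9 inversion(s): (1,2), (1,3), (1,4), (1,5), (1,6), (2,3), (2,5), (3,5), (4,5). Each pair (i,j) satisfies i < j and arr[i] > arr[j].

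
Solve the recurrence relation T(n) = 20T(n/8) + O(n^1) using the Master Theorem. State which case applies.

Master Theorem for T(n) = 20T(n/8) + O(n^1):

a = 20, b = 8, c = 1
log_b(a) = log_8(20) = 1.4406

Case 1: c = 1 < log_8(20) = 1.4406
T(n) = O(n^(log_8 20))

For T(n) = 20T(n/8) + O(n^1): log_8(20) = 1.4406. This is Case 1 of the Master Theorem (c < log_b(a), work dominated by leaves), giving O(n^(log_8 20)).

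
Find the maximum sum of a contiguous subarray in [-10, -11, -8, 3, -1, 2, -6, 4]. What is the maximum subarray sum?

Using Kadane's algorithm on [-10, -11, -8, 3, -1, 2, -6, 4]:

Scanning through the array:
Position 1 (value -11): max_ending_here = -11, max_so_far = -10
Position 2 (value -8): max_ending_here = -8, max_so_far = -8
Position 3 (value 3): max_ending_here = 3, max_so_far = 3
Position 4 (value -1): max_ending_here = 2, max_so_far = 3
Position 5 (value 2): max_ending_here = 4, max_so_far = 4
Position 6 (value -6): max_ending_here = -2, max_so_far = 4
Position 7 (value 4): max_ending_here = 4, max_so_far = 4

Maximum subarray: [3, -1, 2]
Maximum sum: 4

The maximum subarray is [3, -1, 2] with sum 4. This subarray runs from index 3 to index 5.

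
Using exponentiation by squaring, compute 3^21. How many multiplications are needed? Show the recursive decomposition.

Computing 3^21 by squaring (build up from 3^1; each line after the first costs one multiplication):

3^1 = 3
3^2 = (3^1)^2 = 3^2 = 9
3^4 = (3^2)^2 = 9^2 = 81
3^5 = 3 * 3^4 = 3 * 81 = 243
3^10 = (3^5)^2 = 243^2 = 59049
3^20 = (3^10)^2 = 59049^2 = 3486784401
3^21 = 3 * 3^20 = 3 * 3486784401 = 10460353203

Result: 10460353203
Multiplications needed: 6 (6 lines after 3^1)

3^21 = 10460353203. Using exponentiation by squaring, this requires 6 multiplications. The key idea: if the exponent is even, square the half-power; if odd, multiply by the base once.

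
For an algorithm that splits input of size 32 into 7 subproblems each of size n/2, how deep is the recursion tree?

For divide and conquer with division factor 2:

Problem sizes at each level:
Level 0: 32
Level 1: 16
Level 2: 8
Level 3: 4
Level 4: 2
Level 5: 1

The root is level 0 and the size-1 base case is level 5 (the tree spans levels 0 through 5, i.e. 6 levels counting the root), so the depth is the number of divisions: log_2(32) = 5

The recursion tree depth is log_2(32) = 5. At each level, the problem size is divided by 2, so it takes 5 divisions to reduce to a base case of size 1. The algorithm makes 7 recursive calls at each level.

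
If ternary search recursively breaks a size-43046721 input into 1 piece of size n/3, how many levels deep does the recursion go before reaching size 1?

For divide and conquer with division factor 3:

Problem sizes at each level:
Level 0: 43046721
Level 1: 14348907
Level 2: 4782969
Level 3: 1594323
Level 4: 531441
Level 5: 177147
Level 6: 59049
Level 7: 19683
Level 8: 6561
Level 9: 2187
Level 10: 729
Level 11: 243
Level 12: 81
Level 13: 27
Level 14: 9
Level 15: 3
Level 16: 1

The root is level 0 and the size-1 base case is level 16 (the tree spans levels 0 through 16, i.e. 17 levels counting the root), so the depth is the number of divisions: log_3(43046721) = 16

The recursion tree depth is log_3(43046721) = 16. At each level, the problem size is divided by 3, so it takes 16 divisions to reduce to a base case of size 1. The algorithm makes 1 recursive call at each level.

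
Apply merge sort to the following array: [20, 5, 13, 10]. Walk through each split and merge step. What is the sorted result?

Merge sort trace:

Split: [20, 5, 13, 10] -> [20, 5] and [13, 10]
  Split: [20, 5] -> [20] and [5]
  Merge: [20] + [5] -> [5, 20]
  Split: [13, 10] -> [13] and [10]
  Merge: [13] + [10] -> [10, 13]
Merge: [5, 20] + [10, 13] -> [5, 10, 13, 20]

Final sorted array: [5, 10, 13, 20]

The merge sort proceeds by recursively splitting the array and merging sorted halves.
After all merges, the sorted array is [5, 10, 13, 20].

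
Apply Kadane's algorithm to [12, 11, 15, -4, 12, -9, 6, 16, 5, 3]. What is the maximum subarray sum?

Using Kadane's algorithm on [12, 11, 15, -4, 12, -9, 6, 16, 5, 3]:

Scanning through the array:
Position 1 (value 11): max_ending_here = 23, max_so_far = 23
Position 2 (value 15): max_ending_here = 38, max_so_far = 38
Position 3 (value -4): max_ending_here = 34, max_so_far = 38
Position 4 (value 12): max_ending_here = 46, max_so_far = 46
Position 5 (value -9): max_ending_here = 37, max_so_far = 46
Position 6 (value 6): max_ending_here = 43, max_so_far = 46
Position 7 (value 16): max_ending_here = 59, max_so_far = 59
Position 8 (value 5): max_ending_here = 64, max_so_far = 64
Position 9 (value 3): max_ending_here = 67, max_so_far = 67

Maximum subarray: [12, 11, 15, -4, 12, -9, 6, 16, 5, 3]
Maximum sum: 67

The maximum subarray is [12, 11, 15, -4, 12, -9, 6, 16, 5, 3] with sum 67. This subarray runs from index 0 to index 9.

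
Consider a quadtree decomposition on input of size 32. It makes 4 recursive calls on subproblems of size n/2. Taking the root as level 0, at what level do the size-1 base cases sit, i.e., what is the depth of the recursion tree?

For divide and conquer with division factor 2:

Problem sizes at each level:
Level 0: 32
Level 1: 16
Level 2: 8
Level 3: 4
Level 4: 2
Level 5: 1

The root is level 0 and the size-1 base case is level 5 (the tree spans levels 0 through 5, i.e. 6 levels counting the root), so the depth is the number of divisions: log_2(32) = 5

The recursion tree depth is log_2(32) = 5. At each level, the problem size is divided by 2, so it takes 5 divisions to reduce to a base case of size 1. The algorithm makes 4 recursive calls at each level.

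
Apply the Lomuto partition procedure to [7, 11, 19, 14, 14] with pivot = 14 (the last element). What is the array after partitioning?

Lomuto partition with pivot = 14:

Initial array: [7, 11, 19, 14, 14]

arr[0]=7 <= 14: swap with position 0, array becomes [7, 11, 19, 14, 14]
arr[1]=11 <= 14: swap with position 1, array becomes [7, 11, 19, 14, 14]
arr[2]=19 > 14: no swap
arr[3]=14 <= 14: swap with position 2, array becomes [7, 11, 14, 19, 14]

Place pivot at position 3: [7, 11, 14, 14, 19]
Pivot position: 3

After partitioning with pivot 14, the array becomes [7, 11, 14, 14, 19]. The pivot is placed at index 3. All elements to the left of the pivot are <= 14, and all elements to the right are > 14.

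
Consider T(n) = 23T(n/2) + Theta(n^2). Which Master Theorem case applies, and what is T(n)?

Master Theorem for T(n) = 23T(n/2) + O(n^2):

a = 23, b = 2, c = 2
log_b(a) = log_2(23) = 4.5236

Case 1: c = 2 < log_2(23) = 4.5236
T(n) = O(n^(log_2 23))

For T(n) = 23T(n/2) + O(n^2): log_2(23) = 4.5236. This is Case 1 of the Master Theorem (c < log_b(a), work dominated by leaves), giving O(n^(log_2 23)).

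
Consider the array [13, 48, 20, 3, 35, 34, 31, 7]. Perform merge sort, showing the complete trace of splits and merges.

Merge sort trace:

Split: [13, 48, 20, 3, 35, 34, 31, 7] -> [13, 48, 20, 3] and [35, 34, 31, 7]
  Split: [13, 48, 20, 3] -> [13, 48] and [20, 3]
    Split: [13, 48] -> [13] and [48]
    Merge: [13] + [48] -> [13, 48]
    Split: [20, 3] -> [20] and [3]
    Merge: [20] + [3] -> [3, 20]
  Merge: [13, 48] + [3, 20] -> [3, 13, 20, 48]
  Split: [35, 34, 31, 7] -> [35, 34] and [31, 7]
    Split: [35, 34] -> [35] and [34]
    Merge: [35] + [34] -> [34, 35]
    Split: [31, 7] -> [31] and [7]
    Merge: [31] + [7] -> [7, 31]
  Merge: [34, 35] + [7, 31] -> [7, 31, 34, 35]
Merge: [3, 13, 20, 48] + [7, 31, 34, 35] -> [3, 7, 13, 20, 31, 34, 35, 48]

Final sorted array: [3, 7, 13, 20, 31, 34, 35, 48]

The merge sort proceeds by recursively splitting the array and merging sorted halves.
After all merges, the sorted array is [3, 7, 13, 20, 31, 34, 35, 48].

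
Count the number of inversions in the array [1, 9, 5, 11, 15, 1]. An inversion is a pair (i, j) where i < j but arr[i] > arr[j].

Finding inversions in [1, 9, 5, 11, 15, 1]:

(1, 2): arr[1]=9 > arr[2]=5
(1, 5): arr[1]=9 > arr[5]=1
(2, 5): arr[2]=5 > arr[5]=1
(3, 5): arr[3]=11 > arr[5]=1
(4, 5): arr[4]=15 > arr[5]=1

Total inversions: 5

The array has 5 inversion(s): (1,2), (1,5), (2,5), (3,5), (4,5). Each pair (i,j) satisfies i < j and arr[i] > arr[j].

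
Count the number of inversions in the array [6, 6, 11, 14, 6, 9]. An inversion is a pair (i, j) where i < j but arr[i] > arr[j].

Finding inversions in [6, 6, 11, 14, 6, 9]:

(2, 4): arr[2]=11 > arr[4]=6
(2, 5): arr[2]=11 > arr[5]=9
(3, 4): arr[3]=14 > arr[4]=6
(3, 5): arr[3]=14 > arr[5]=9

Total inversions: 4

The array has 4 inversion(s): (2,4), (2,5), (3,4), (3,5). Each pair (i,j) satisfies i < j and arr[i] > arr[j].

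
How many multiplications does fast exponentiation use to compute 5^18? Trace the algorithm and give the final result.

Computing 5^18 by squaring (build up from 5^1; each line after the first costs one multiplication):

5^1 = 5
5^2 = (5^1)^2 = 5^2 = 25
5^4 = (5^2)^2 = 25^2 = 625
5^8 = (5^4)^2 = 625^2 = 390625
5^9 = 5 * 5^8 = 5 * 390625 = 1953125
5^18 = (5^9)^2 = 1953125^2 = 3814697265625

Result: 3814697265625
Multiplications needed: 5 (5 lines after 5^1)

5^18 = 3814697265625. Using exponentiation by squaring, this requires 5 multiplications. The key idea: if the exponent is even, square the half-power; if odd, multiply by the base once.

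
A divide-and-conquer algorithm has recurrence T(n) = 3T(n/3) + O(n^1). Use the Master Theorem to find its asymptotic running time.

Master Theorem for T(n) = 3T(n/3) + O(n^1):

a = 3, b = 3, c = 1
log_b(a) = log_3(3) = 1.0000

Case 2: c = 1 = log_3(3) = 1.0000
T(n) = O(n^1 log n) = O(n log n)

For T(n) = 3T(n/3) + O(n^1): log_3(3) = 1.0000. This is Case 2 of the Master Theorem (c = log_b(a), equal work at all levels), giving O(n log n).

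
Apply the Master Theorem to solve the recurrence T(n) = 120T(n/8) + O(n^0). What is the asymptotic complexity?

Master Theorem for T(n) = 120T(n/8) + O(n^0):

a = 120, b = 8, c = 0
log_b(a) = log_8(120) = 2.3023

Case 1: c = 0 < log_8(120) = 2.3023
T(n) = O(n^(log_8 120))

For T(n) = 120T(n/8) + O(n^0): log_8(120) = 2.3023. This is Case 1 of the Master Theorem (c < log_b(a), work dominated by leaves), giving O(n^(log_8 120)).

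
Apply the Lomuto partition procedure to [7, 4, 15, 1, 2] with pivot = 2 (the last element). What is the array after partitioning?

Lomuto partition with pivot = 2:

Initial array: [7, 4, 15, 1, 2]

arr[0]=7 > 2: no swap
arr[1]=4 > 2: no swap
arr[2]=15 > 2: no swap
arr[3]=1 <= 2: swap with position 0, array becomes [1, 4, 15, 7, 2]

Place pivot at position 1: [1, 2, 15, 7, 4]
Pivot position: 1

After partitioning with pivot 2, the array becomes [1, 2, 15, 7, 4]. The pivot is placed at index 1. All elements to the left of the pivot are <= 2, and all elements to the right are > 2.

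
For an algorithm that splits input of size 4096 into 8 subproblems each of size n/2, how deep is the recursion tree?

For divide and conquer with division factor 2:

Problem sizes at each level:
Level 0: 4096
Level 1: 2048
Level 2: 1024
Level 3: 512
Level 4: 256
Level 5: 128
Level 6: 64
Level 7: 32
Level 8: 16
Level 9: 8
Level 10: 4
Level 11: 2
Level 12: 1

The root is level 0 and the size-1 base case is level 12 (the tree spans levels 0 through 12, i.e. 13 levels counting the root), so the depth is the number of divisions: log_2(4096) = 12

The recursion tree depth is log_2(4096) = 12. At each level, the problem size is divided by 2, so it takes 12 divisions to reduce to a base case of size 1. The algorithm makes 8 recursive calls at each level.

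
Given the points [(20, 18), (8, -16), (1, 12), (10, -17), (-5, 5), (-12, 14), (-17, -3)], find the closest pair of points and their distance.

Computing all pairwise distances among 7 points:

d((20, 18), (8, -16)) = 36.0555
d((20, 18), (1, 12)) = 19.9249
d((20, 18), (10, -17)) = 36.4005
d((20, 18), (-5, 5)) = 28.178
d((20, 18), (-12, 14)) = 32.249
d((20, 18), (-17, -3)) = 42.5441
d((8, -16), (1, 12)) = 28.8617
d((8, -16), (10, -17)) = 2.2361 <-- minimum
d((8, -16), (-5, 5)) = 24.6982
d((8, -16), (-12, 14)) = 36.0555
d((8, -16), (-17, -3)) = 28.178
d((1, 12), (10, -17)) = 30.3645
d((1, 12), (-5, 5)) = 9.2195
d((1, 12), (-12, 14)) = 13.1529
d((1, 12), (-17, -3)) = 23.4307
d((10, -17), (-5, 5)) = 26.6271
d((10, -17), (-12, 14)) = 38.0132
d((10, -17), (-17, -3)) = 30.4138
d((-5, 5), (-12, 14)) = 11.4018
d((-5, 5), (-17, -3)) = 14.4222
d((-12, 14), (-17, -3)) = 17.72

Closest pair: (8, -16) and (10, -17) with distance 2.2361

The closest pair is (8, -16) and (10, -17) with Euclidean distance 2.2361. For 7 points, brute-force pairwise comparison is shown above. For large n, the divide-and-conquer algorithm (sort by x, recurse on halves, check the dividing strip) achieves O(n log n).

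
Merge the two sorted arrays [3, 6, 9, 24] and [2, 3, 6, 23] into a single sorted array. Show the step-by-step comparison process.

Merging process:

Compare 3 vs 2: take 2 from right. Merged: [2]
Compare 3 vs 3: take 3 from left. Merged: [2, 3]
Compare 6 vs 3: take 3 from right. Merged: [2, 3, 3]
Compare 6 vs 6: take 6 from left. Merged: [2, 3, 3, 6]
Compare 9 vs 6: take 6 from right. Merged: [2, 3, 3, 6, 6]
Compare 9 vs 23: take 9 from left. Merged: [2, 3, 3, 6, 6, 9]
Compare 24 vs 23: take 23 from right. Merged: [2, 3, 3, 6, 6, 9, 23]
Append remaining from left: [24]. Merged: [2, 3, 3, 6, 6, 9, 23, 24]

Final merged array: [2, 3, 3, 6, 6, 9, 23, 24]
Total comparisons: 7

The merged array is [2, 3, 3, 6, 6, 9, 23, 24], requiring 7 comparisons. The merge step runs in O(n) time where n is the total number of elements.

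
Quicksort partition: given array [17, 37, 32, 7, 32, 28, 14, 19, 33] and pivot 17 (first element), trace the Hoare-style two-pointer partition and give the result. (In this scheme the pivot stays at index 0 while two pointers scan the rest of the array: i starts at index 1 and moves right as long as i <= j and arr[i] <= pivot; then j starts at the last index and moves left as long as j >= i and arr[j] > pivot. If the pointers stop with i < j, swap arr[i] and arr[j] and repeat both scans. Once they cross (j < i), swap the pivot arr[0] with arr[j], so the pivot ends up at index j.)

Hoare-style two-pointer partition with pivot = 17:

Initial array: [17, 37, 32, 7, 32, 28, 14, 19, 33]

Pointers start at i = 1, j = 8.
i stops at index 1 (arr[1]=37 > 17), j stops at index 6 (arr[6]=14 <= 17): swap arr[1] and arr[6], array becomes [17, 14, 32, 7, 32, 28, 37, 19, 33]
i stops at index 2 (arr[2]=32 > 17), j stops at index 3 (arr[3]=7 <= 17): swap arr[2] and arr[3], array becomes [17, 14, 7, 32, 32, 28, 37, 19, 33]
i ends at 3, j ends at 2: the pointers have crossed (j < i), so scanning stops.

Swap pivot arr[0] with arr[2] to place pivot at position 2: [7, 14, 17, 32, 32, 28, 37, 19, 33]
Pivot position: 2

After partitioning with pivot 17, the array becomes [7, 14, 17, 32, 32, 28, 37, 19, 33]. The pivot is placed at index 2. All elements to the left of the pivot are <= 17, and all elements to the right are > 17.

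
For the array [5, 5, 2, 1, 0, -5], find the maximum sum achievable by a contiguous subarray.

Using Kadane's algorithm on [5, 5, 2, 1, 0, -5]:

Scanning through the array:
Position 1 (value 5): max_ending_here = 10, max_so_far = 10
Position 2 (value 2): max_ending_here = 12, max_so_far = 12
Position 3 (value 1): max_ending_here = 13, max_so_far = 13
Position 4 (value 0): max_ending_here = 13, max_so_far = 13
Position 5 (value -5): max_ending_here = 8, max_so_far = 13

Maximum subarray: [5, 5, 2, 1]
Maximum sum: 13

The maximum subarray is [5, 5, 2, 1] with sum 13. This subarray runs from index 0 to index 3.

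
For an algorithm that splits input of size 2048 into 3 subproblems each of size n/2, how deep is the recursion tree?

For divide and conquer with division factor 2:

Problem sizes at each level:
Level 0: 2048
Level 1: 1024
Level 2: 512
Level 3: 256
Level 4: 128
Level 5: 64
Level 6: 32
Level 7: 16
Level 8: 8
Level 9: 4
Level 10: 2
Level 11: 1

The root is level 0 and the size-1 base case is level 11 (the tree spans levels 0 through 11, i.e. 12 levels counting the root), so the depth is the number of divisions: log_2(2048) = 11

The recursion tree depth is log_2(2048) = 11. At each level, the problem size is divided by 2, so it takes 11 divisions to reduce to a base case of size 1. The algorithm makes 3 recursive calls at each level.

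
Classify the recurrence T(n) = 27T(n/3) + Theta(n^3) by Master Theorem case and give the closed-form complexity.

Master Theorem for T(n) = 27T(n/3) + O(n^3):

a = 27, b = 3, c = 3
log_b(a) = log_3(27) = 3.0000

Case 2: c = 3 = log_3(27) = 3.0000
T(n) = O(n^3 log n) = O(n^3 log n)

For T(n) = 27T(n/3) + O(n^3): log_3(27) = 3.0000. This is Case 2 of the Master Theorem (c = log_b(a), equal work at all levels), giving O(n^3 log n).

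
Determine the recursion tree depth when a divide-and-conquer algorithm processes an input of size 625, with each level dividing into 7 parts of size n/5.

For divide and conquer with division factor 5:

Problem sizes at each level:
Level 0: 625
Level 1: 125
Level 2: 25
Level 3: 5
Level 4: 1

The root is level 0 and the size-1 base case is level 4 (the tree spans levels 0 through 4, i.e. 5 levels counting the root), so the depth is the number of divisions: log_5(625) = 4

The recursion tree depth is log_5(625) = 4. At each level, the problem size is divided by 5, so it takes 4 divisions to reduce to a base case of size 1. The algorithm makes 7 recursive calls at each level.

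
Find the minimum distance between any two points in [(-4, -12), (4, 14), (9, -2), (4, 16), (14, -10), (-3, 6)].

Computing all pairwise distances among 6 points:

d((-4, -12), (4, 14)) = 27.2029
d((-4, -12), (9, -2)) = 16.4012
d((-4, -12), (4, 16)) = 29.1204
d((-4, -12), (14, -10)) = 18.1108
d((-4, -12), (-3, 6)) = 18.0278
d((4, 14), (9, -2)) = 16.7631
d((4, 14), (4, 16)) = 2.0 <-- minimum
d((4, 14), (14, -10)) = 26.0
d((4, 14), (-3, 6)) = 10.6301
d((9, -2), (4, 16)) = 18.6815
d((9, -2), (14, -10)) = 9.434
d((9, -2), (-3, 6)) = 14.4222
d((4, 16), (14, -10)) = 27.8568
d((4, 16), (-3, 6)) = 12.2066
d((14, -10), (-3, 6)) = 23.3452

Closest pair: (4, 14) and (4, 16) with distance 2.0

The closest pair is (4, 14) and (4, 16) with Euclidean distance 2.0. For 6 points, brute-force pairwise comparison is shown above. For large n, the divide-and-conquer algorithm (sort by x, recurse on halves, check the dividing strip) achieves O(n log n).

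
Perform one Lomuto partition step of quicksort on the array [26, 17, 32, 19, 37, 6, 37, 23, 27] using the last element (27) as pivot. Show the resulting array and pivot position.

Lomuto partition with pivot = 27:

Initial array: [26, 17, 32, 19, 37, 6, 37, 23, 27]

arr[0]=26 <= 27: swap with position 0, array becomes [26, 17, 32, 19, 37, 6, 37, 23, 27]
arr[1]=17 <= 27: swap with position 1, array becomes [26, 17, 32, 19, 37, 6, 37, 23, 27]
arr[2]=32 > 27: no swap
arr[3]=19 <= 27: swap with position 2, array becomes [26, 17, 19, 32, 37, 6, 37, 23, 27]
arr[4]=37 > 27: no swap
arr[5]=6 <= 27: swap with position 3, array becomes [26, 17, 19, 6, 37, 32, 37, 23, 27]
arr[6]=37 > 27: no swap
arr[7]=23 <= 27: swap with position 4, array becomes [26, 17, 19, 6, 23, 32, 37, 37, 27]

Place pivot at position 5: [26, 17, 19, 6, 23, 27, 37, 37, 32]
Pivot position: 5

After partitioning with pivot 27, the array becomes [26, 17, 19, 6, 23, 27, 37, 37, 32]. The pivot is placed at index 5. All elements to the left of the pivot are <= 27, and all elements to the right are > 27.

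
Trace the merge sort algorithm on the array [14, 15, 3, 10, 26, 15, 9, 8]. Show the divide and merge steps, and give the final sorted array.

Merge sort trace:

Split: [14, 15, 3, 10, 26, 15, 9, 8] -> [14, 15, 3, 10] and [26, 15, 9, 8]
  Split: [14, 15, 3, 10] -> [14, 15] and [3, 10]
    Split: [14, 15] -> [14] and [15]
    Merge: [14] + [15] -> [14, 15]
    Split: [3, 10] -> [3] and [10]
    Merge: [3] + [10] -> [3, 10]
  Merge: [14, 15] + [3, 10] -> [3, 10, 14, 15]
  Split: [26, 15, 9, 8] -> [26, 15] and [9, 8]
    Split: [26, 15] -> [26] and [15]
    Merge: [26] + [15] -> [15, 26]
    Split: [9, 8] -> [9] and [8]
    Merge: [9] + [8] -> [8, 9]
  Merge: [15, 26] + [8, 9] -> [8, 9, 15, 26]
Merge: [3, 10, 14, 15] + [8, 9, 15, 26] -> [3, 8, 9, 10, 14, 15, 15, 26]

Final sorted array: [3, 8, 9, 10, 14, 15, 15, 26]

The merge sort proceeds by recursively splitting the array and merging sorted halves.
After all merges, the sorted array is [3, 8, 9, 10, 14, 15, 15, 26].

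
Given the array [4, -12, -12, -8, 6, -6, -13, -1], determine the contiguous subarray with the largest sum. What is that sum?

Using Kadane's algorithm on [4, -12, -12, -8, 6, -6, -13, -1]:

Scanning through the array:
Position 1 (value -12): max_ending_here = -8, max_so_far = 4
Position 2 (value -12): max_ending_here = -12, max_so_far = 4
Position 3 (value -8): max_ending_here = -8, max_so_far = 4
Position 4 (value 6): max_ending_here = 6, max_so_far = 6
Position 5 (value -6): max_ending_here = 0, max_so_far = 6
Position 6 (value -13): max_ending_here = -13, max_so_far = 6
Position 7 (value -1): max_ending_here = -1, max_so_far = 6

Maximum subarray: [6]
Maximum sum: 6

The maximum subarray is [6] with sum 6. This subarray runs from index 4 to index 4.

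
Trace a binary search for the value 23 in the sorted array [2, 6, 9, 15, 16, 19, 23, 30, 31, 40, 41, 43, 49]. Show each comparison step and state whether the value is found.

Binary search for 23 in [2, 6, 9, 15, 16, 19, 23, 30, 31, 40, 41, 43, 49]:

lo=0, hi=12, mid=6, arr[mid]=23 -> Found target at index 6!

Binary search finds 23 at index 6 after 1 comparisons. The search repeatedly halves the search space by comparing with the middle element.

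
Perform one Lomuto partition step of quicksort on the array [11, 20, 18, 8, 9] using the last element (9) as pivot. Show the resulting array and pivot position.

Lomuto partition with pivot = 9:

Initial array: [11, 20, 18, 8, 9]

arr[0]=11 > 9: no swap
arr[1]=20 > 9: no swap
arr[2]=18 > 9: no swap
arr[3]=8 <= 9: swap with position 0, array becomes [8, 20, 18, 11, 9]

Place pivot at position 1: [8, 9, 18, 11, 20]
Pivot position: 1

After partitioning with pivot 9, the array becomes [8, 9, 18, 11, 20]. The pivot is placed at index 1. All elements to the left of the pivot are <= 9, and all elements to the right are > 9.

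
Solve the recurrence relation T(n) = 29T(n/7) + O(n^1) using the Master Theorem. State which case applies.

Master Theorem for T(n) = 29T(n/7) + O(n^1):

a = 29, b = 7, c = 1
log_b(a) = log_7(29) = 1.7304

Case 1: c = 1 < log_7(29) = 1.7304
T(n) = O(n^(log_7 29))

For T(n) = 29T(n/7) + O(n^1): log_7(29) = 1.7304. This is Case 1 of the Master Theorem (c < log_b(a), work dominated by leaves), giving O(n^(log_7 29)).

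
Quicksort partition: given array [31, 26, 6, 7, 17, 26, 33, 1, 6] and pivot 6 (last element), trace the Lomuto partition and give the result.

Lomuto partition with pivot = 6:

Initial array: [31, 26, 6, 7, 17, 26, 33, 1, 6]

arr[0]=31 > 6: no swap
arr[1]=26 > 6: no swap
arr[2]=6 <= 6: swap with position 0, array becomes [6, 26, 31, 7, 17, 26, 33, 1, 6]
arr[3]=7 > 6: no swap
arr[4]=17 > 6: no swap
arr[5]=26 > 6: no swap
arr[6]=33 > 6: no swap
arr[7]=1 <= 6: swap with position 1, array becomes [6, 1, 31, 7, 17, 26, 33, 26, 6]

Place pivot at position 2: [6, 1, 6, 7, 17, 26, 33, 26, 31]
Pivot position: 2

After partitioning with pivot 6, the array becomes [6, 1, 6, 7, 17, 26, 33, 26, 31]. The pivot is placed at index 2. All elements to the left of the pivot are <= 6, and all elements to the right are > 6.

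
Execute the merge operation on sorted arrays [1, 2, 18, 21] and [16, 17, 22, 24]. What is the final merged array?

Merging process:

Compare 1 vs 16: take 1 from left. Merged: [1]
Compare 2 vs 16: take 2 from left. Merged: [1, 2]
Compare 18 vs 16: take 16 from right. Merged: [1, 2, 16]
Compare 18 vs 17: take 17 from right. Merged: [1, 2, 16, 17]
Compare 18 vs 22: take 18 from left. Merged: [1, 2, 16, 17, 18]
Compare 21 vs 22: take 21 from left. Merged: [1, 2, 16, 17, 18, 21]
Append remaining from right: [22, 24]. Merged: [1, 2, 16, 17, 18, 21, 22, 24]

Final merged array: [1, 2, 16, 17, 18, 21, 22, 24]
Total comparisons: 6

The merged array is [1, 2, 16, 17, 18, 21, 22, 24], requiring 6 comparisons. The merge step runs in O(n) time where n is the total number of elements.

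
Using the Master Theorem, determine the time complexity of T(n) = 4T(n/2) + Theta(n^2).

Master Theorem for T(n) = 4T(n/2) + O(n^2):

a = 4, b = 2, c = 2
log_b(a) = log_2(4) = 2.0000

Case 2: c = 2 = log_2(4) = 2.0000
T(n) = O(n^2 log n) = O(n^2 log n)

For T(n) = 4T(n/2) + O(n^2): log_2(4) = 2.0000. This is Case 2 of the Master Theorem (c = log_b(a), equal work at all levels), giving O(n^2 log n).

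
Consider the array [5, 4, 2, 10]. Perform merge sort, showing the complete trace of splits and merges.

Merge sort trace:

Split: [5, 4, 2, 10] -> [5, 4] and [2, 10]
  Split: [5, 4] -> [5] and [4]
  Merge: [5] + [4] -> [4, 5]
  Split: [2, 10] -> [2] and [10]
  Merge: [2] + [10] -> [2, 10]
Merge: [4, 5] + [2, 10] -> [2, 4, 5, 10]

Final sorted array: [2, 4, 5, 10]

The merge sort proceeds by recursively splitting the array and merging sorted halves.
After all merges, the sorted array is [2, 4, 5, 10].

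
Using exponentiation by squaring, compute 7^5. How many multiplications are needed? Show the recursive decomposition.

Computing 7^5 by squaring (build up from 7^1; each line after the first costs one multiplication):

7^1 = 7
7^2 = (7^1)^2 = 7^2 = 49
7^4 = (7^2)^2 = 49^2 = 2401
7^5 = 7 * 7^4 = 7 * 2401 = 16807

Result: 16807
Multiplications needed: 3 (3 lines after 7^1)

7^5 = 16807. Using exponentiation by squaring, this requires 3 multiplications. The key idea: if the exponent is even, square the half-power; if odd, multiply by the base once.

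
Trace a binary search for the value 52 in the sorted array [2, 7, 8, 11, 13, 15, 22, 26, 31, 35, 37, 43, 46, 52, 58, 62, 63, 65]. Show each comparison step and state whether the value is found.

Binary search for 52 in [2, 7, 8, 11, 13, 15, 22, 26, 31, 35, 37, 43, 46, 52, 58, 62, 63, 65]:

lo=0, hi=17, mid=8, arr[mid]=31 -> 31 < 52, search right half
lo=9, hi=17, mid=13, arr[mid]=52 -> Found target at index 13!

Binary search finds 52 at index 13 after 2 comparisons. The search repeatedly halves the search space by comparing with the middle element.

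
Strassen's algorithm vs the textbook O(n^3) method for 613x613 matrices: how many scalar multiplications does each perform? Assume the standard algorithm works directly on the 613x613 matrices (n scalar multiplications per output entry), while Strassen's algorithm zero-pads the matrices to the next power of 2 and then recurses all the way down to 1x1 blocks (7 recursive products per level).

Matrix multiplication for 613x613 matrices:

Strassen's algorithm requires power-of-2 dimensions. Pad 613x613 to 1024x1024 (next power of 2).

Standard algorithm: 613^3 = 230346397 multiplications
Strassen's algorithm: 7^(log2(1024)) = 7^10 = 282475249 multiplications
Difference: 230346397 - 282475249 = -52128852 (Strassen uses MORE here due to padding overhead — for small or just-over-power-of-2 n, padding can outweigh the per-level savings)

Standard: 230346397 multiplications (613^3). Strassen: 282475249 multiplications (7^10, after padding to 1024x1024). Strassen reduces 8 recursive multiplications to 7 at each level.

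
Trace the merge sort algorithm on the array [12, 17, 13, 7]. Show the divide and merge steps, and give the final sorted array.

Merge sort trace:

Split: [12, 17, 13, 7] -> [12, 17] and [13, 7]
  Split: [12, 17] -> [12] and [17]
  Merge: [12] + [17] -> [12, 17]
  Split: [13, 7] -> [13] and [7]
  Merge: [13] + [7] -> [7, 13]
Merge: [12, 17] + [7, 13] -> [7, 12, 13, 17]

Final sorted array: [7, 12, 13, 17]

The merge sort proceeds by recursively splitting the array and merging sorted halves.
After all merges, the sorted array is [7, 12, 13, 17].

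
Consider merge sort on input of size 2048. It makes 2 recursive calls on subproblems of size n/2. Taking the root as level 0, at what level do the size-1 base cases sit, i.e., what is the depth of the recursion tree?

For divide and conquer with division factor 2:

Problem sizes at each level:
Level 0: 2048
Level 1: 1024
Level 2: 512
Level 3: 256
Level 4: 128
Level 5: 64
Level 6: 32
Level 7: 16
Level 8: 8
Level 9: 4
Level 10: 2
Level 11: 1

The root is level 0 and the size-1 base case is level 11 (the tree spans levels 0 through 11, i.e. 12 levels counting the root), so the depth is the number of divisions: log_2(2048) = 11

The recursion tree depth is log_2(2048) = 11. At each level, the problem size is divided by 2, so it takes 11 divisions to reduce to a base case of size 1. The algorithm makes 2 recursive calls at each level.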